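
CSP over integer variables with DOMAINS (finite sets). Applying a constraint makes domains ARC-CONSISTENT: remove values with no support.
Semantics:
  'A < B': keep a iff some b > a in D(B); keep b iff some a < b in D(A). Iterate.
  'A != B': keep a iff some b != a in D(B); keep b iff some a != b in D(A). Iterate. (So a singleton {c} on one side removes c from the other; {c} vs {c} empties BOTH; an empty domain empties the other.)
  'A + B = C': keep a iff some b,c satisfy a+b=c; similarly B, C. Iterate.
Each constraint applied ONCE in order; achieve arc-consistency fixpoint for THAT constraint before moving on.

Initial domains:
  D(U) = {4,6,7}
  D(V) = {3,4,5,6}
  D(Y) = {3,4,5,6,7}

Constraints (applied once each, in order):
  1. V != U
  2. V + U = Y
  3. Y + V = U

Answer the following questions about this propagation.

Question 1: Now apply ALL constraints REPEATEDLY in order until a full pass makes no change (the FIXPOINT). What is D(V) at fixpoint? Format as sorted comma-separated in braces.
Answer: {}

Derivation:
pass 0 (initial): D(V)={3,4,5,6}
pass 1: U {4,6,7}->{}; V {3,4,5,6}->{}; Y {3,4,5,6,7}->{}
pass 2: no change
Fixpoint after 2 passes: D(V) = {}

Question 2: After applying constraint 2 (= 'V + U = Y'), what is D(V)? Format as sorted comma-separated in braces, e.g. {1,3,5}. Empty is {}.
Constraint 1 (V != U) on D(V)={3,4,5,6} D(U)={4,6,7}: no change
Constraint 2 (V + U = Y) on D(V)={3,4,5,6} D(U)={4,6,7} D(Y)={3,4,5,6,7}: V {3,4,5,6}->{3}; U {4,6,7}->{4}; Y {3,4,5,6,7}->{7}
So after constraint 2: D(V) = {3}

Answer: {3}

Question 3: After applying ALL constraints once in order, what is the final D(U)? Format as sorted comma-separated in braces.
Constraint 1 (V != U) on D(V)={3,4,5,6} D(U)={4,6,7}: no change
Constraint 2 (V + U = Y) on D(V)={3,4,5,6} D(U)={4,6,7} D(Y)={3,4,5,6,7}: V {3,4,5,6}->{3}; U {4,6,7}->{4}; Y {3,4,5,6,7}->{7}
Constraint 3 (Y + V = U) on D(Y)={7} D(V)={3} D(U)={4}: Y {7}->{}; V {3}->{}; U {4}->{}
So after all 3 constraints: D(U) = {}

Answer: {}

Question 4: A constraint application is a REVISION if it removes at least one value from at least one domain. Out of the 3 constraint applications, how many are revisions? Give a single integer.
Answer: 2

Derivation:
Constraint 1 (V != U) on D(V)={3,4,5,6} D(U)={4,6,7}: no change => not a revision
Constraint 2 (V + U = Y) on D(V)={3,4,5,6} D(U)={4,6,7} D(Y)={3,4,5,6,7}: V {3,4,5,6}->{3}; U {4,6,7}->{4}; Y {3,4,5,6,7}->{7} => REVISION
Constraint 3 (Y + V = U) on D(Y)={7} D(V)={3} D(U)={4}: Y {7}->{}; V {3}->{}; U {4}->{} => REVISION
Total revisions = 2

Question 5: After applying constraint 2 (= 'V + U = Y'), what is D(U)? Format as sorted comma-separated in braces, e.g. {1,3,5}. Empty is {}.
Answer: {4}

Derivation:
Constraint 1 (V != U) on D(V)={3,4,5,6} D(U)={4,6,7}: no change
Constraint 2 (V + U = Y) on D(V)={3,4,5,6} D(U)={4,6,7} D(Y)={3,4,5,6,7}: V {3,4,5,6}->{3}; U {4,6,7}->{4}; Y {3,4,5,6,7}->{7}
So after constraint 2: D(U) = {4}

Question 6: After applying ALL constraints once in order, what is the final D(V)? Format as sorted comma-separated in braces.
Answer: {}

Derivation:
Constraint 1 (V != U) on D(V)={3,4,5,6} D(U)={4,6,7}: no change
Constraint 2 (V + U = Y) on D(V)={3,4,5,6} D(U)={4,6,7} D(Y)={3,4,5,6,7}: V {3,4,5,6}->{3}; U {4,6,7}->{4}; Y {3,4,5,6,7}->{7}
Constraint 3 (Y + V = U) on D(Y)={7} D(V)={3} D(U)={4}: Y {7}->{}; V {3}->{}; U {4}->{}
So after all 3 constraints: D(V) = {}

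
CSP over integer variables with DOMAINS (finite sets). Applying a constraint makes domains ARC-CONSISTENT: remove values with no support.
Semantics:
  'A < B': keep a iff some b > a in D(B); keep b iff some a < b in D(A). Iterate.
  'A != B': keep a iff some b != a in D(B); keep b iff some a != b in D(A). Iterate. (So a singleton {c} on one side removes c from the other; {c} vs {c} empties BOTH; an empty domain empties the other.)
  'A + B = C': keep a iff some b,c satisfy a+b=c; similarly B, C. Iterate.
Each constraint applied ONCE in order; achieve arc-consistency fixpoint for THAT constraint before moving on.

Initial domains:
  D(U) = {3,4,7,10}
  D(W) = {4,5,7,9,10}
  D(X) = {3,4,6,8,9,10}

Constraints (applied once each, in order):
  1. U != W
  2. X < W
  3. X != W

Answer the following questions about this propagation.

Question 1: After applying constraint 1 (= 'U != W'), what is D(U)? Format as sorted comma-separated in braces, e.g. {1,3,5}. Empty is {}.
Constraint 1 (U != W) on D(U)={3,4,7,10} D(W)={4,5,7,9,10}: no change
So after constraint 1: D(U) = {3,4,7,10}

Answer: {3,4,7,10}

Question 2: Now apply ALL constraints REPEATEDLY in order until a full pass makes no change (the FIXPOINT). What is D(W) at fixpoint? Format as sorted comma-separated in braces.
Answer: {4,5,7,9,10}

Derivation:
pass 0 (initial): D(W)={4,5,7,9,10}
pass 1: X {3,4,6,8,9,10}->{3,4,6,8,9}
pass 2: no change
Fixpoint after 2 passes: D(W) = {4,5,7,9,10}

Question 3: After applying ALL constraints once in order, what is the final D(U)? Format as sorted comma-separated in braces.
Constraint 1 (U != W) on D(U)={3,4,7,10} D(W)={4,5,7,9,10}: no change
Constraint 2 (X < W) on D(X)={3,4,6,8,9,10} D(W)={4,5,7,9,10}: X {3,4,6,8,9,10}->{3,4,6,8,9}
Constraint 3 (X != W) on D(X)={3,4,6,8,9} D(W)={4,5,7,9,10}: no change
So after all 3 constraints: D(U) = {3,4,7,10}

Answer: {3,4,7,10}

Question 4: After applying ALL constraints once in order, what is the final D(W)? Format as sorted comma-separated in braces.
Answer: {4,5,7,9,10}

Derivation:
Constraint 1 (U != W) on D(U)={3,4,7,10} D(W)={4,5,7,9,10}: no change
Constraint 2 (X < W) on D(X)={3,4,6,8,9,10} D(W)={4,5,7,9,10}: X {3,4,6,8,9,10}->{3,4,6,8,9}
Constraint 3 (X != W) on D(X)={3,4,6,8,9} D(W)={4,5,7,9,10}: no change
So after all 3 constraints: D(W) = {4,5,7,9,10}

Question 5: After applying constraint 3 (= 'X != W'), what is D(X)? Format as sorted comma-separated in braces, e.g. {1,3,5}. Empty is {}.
Constraint 1 (U != W) on D(U)={3,4,7,10} D(W)={4,5,7,9,10}: no change
Constraint 2 (X < W) on D(X)={3,4,6,8,9,10} D(W)={4,5,7,9,10}: X {3,4,6,8,9,10}->{3,4,6,8,9}
Constraint 3 (X != W) on D(X)={3,4,6,8,9} D(W)={4,5,7,9,10}: no change
So after constraint 3: D(X) = {3,4,6,8,9}

Answer: {3,4,6,8,9}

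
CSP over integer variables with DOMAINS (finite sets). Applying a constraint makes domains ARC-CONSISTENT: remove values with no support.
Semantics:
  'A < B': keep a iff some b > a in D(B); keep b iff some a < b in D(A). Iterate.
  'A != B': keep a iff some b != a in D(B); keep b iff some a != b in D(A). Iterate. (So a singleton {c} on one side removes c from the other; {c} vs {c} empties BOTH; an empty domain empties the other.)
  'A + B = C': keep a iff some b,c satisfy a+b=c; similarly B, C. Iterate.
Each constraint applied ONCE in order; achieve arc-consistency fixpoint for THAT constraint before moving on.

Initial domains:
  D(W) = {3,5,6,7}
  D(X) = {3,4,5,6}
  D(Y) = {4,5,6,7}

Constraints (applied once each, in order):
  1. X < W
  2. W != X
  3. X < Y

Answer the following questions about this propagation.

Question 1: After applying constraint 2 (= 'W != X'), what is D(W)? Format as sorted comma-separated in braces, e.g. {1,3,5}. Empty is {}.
Constraint 1 (X < W) on D(X)={3,4,5,6} D(W)={3,5,6,7}: W {3,5,6,7}->{5,6,7}
Constraint 2 (W != X) on D(W)={5,6,7} D(X)={3,4,5,6}: no change
So after constraint 2: D(W) = {5,6,7}

Answer: {5,6,7}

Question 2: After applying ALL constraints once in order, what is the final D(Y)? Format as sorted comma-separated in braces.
Constraint 1 (X < W) on D(X)={3,4,5,6} D(W)={3,5,6,7}: W {3,5,6,7}->{5,6,7}
Constraint 2 (W != X) on D(W)={5,6,7} D(X)={3,4,5,6}: no change
Constraint 3 (X < Y) on D(X)={3,4,5,6} D(Y)={4,5,6,7}: no change
So after all 3 constraints: D(Y) = {4,5,6,7}

Answer: {4,5,6,7}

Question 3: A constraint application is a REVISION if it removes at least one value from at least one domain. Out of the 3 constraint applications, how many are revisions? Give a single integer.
Constraint 1 (X < W) on D(X)={3,4,5,6} D(W)={3,5,6,7}: W {3,5,6,7}->{5,6,7} => REVISION
Constraint 2 (W != X) on D(W)={5,6,7} D(X)={3,4,5,6}: no change => not a revision
Constraint 3 (X < Y) on D(X)={3,4,5,6} D(Y)={4,5,6,7}: no change => not a revision
Total revisions = 1

Answer: 1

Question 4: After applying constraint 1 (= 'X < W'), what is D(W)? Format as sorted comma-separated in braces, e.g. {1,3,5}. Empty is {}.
Constraint 1 (X < W) on D(X)={3,4,5,6} D(W)={3,5,6,7}: W {3,5,6,7}->{5,6,7}
So after constraint 1: D(W) = {5,6,7}

Answer: {5,6,7}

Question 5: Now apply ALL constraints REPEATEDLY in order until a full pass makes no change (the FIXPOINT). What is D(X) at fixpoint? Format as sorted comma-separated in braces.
pass 0 (initial): D(X)={3,4,5,6}
pass 1: W {3,5,6,7}->{5,6,7}
pass 2: no change
Fixpoint after 2 passes: D(X) = {3,4,5,6}

Answer: {3,4,5,6}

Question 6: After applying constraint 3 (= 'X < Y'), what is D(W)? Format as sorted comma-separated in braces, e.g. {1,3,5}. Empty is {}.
Answer: {5,6,7}

Derivation:
Constraint 1 (X < W) on D(X)={3,4,5,6} D(W)={3,5,6,7}: W {3,5,6,7}->{5,6,7}
Constraint 2 (W != X) on D(W)={5,6,7} D(X)={3,4,5,6}: no change
Constraint 3 (X < Y) on D(X)={3,4,5,6} D(Y)={4,5,6,7}: no change
So after constraint 3: D(W) = {5,6,7}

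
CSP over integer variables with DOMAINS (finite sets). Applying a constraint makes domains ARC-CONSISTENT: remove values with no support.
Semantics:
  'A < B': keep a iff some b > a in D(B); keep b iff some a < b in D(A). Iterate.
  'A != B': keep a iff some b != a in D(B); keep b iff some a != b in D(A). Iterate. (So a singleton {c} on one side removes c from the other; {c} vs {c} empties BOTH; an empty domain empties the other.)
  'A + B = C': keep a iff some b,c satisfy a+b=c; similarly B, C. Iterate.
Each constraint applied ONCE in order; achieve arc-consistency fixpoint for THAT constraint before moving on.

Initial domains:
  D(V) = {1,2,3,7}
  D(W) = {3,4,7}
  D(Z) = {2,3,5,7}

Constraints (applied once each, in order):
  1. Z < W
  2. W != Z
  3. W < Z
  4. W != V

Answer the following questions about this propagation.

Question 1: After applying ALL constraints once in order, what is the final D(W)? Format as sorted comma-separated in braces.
Constraint 1 (Z < W) on D(Z)={2,3,5,7} D(W)={3,4,7}: Z {2,3,5,7}->{2,3,5}
Constraint 2 (W != Z) on D(W)={3,4,7} D(Z)={2,3,5}: no change
Constraint 3 (W < Z) on D(W)={3,4,7} D(Z)={2,3,5}: W {3,4,7}->{3,4}; Z {2,3,5}->{5}
Constraint 4 (W != V) on D(W)={3,4} D(V)={1,2,3,7}: no change
So after all 4 constraints: D(W) = {3,4}

Answer: {3,4}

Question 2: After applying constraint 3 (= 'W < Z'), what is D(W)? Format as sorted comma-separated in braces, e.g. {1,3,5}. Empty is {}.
Constraint 1 (Z < W) on D(Z)={2,3,5,7} D(W)={3,4,7}: Z {2,3,5,7}->{2,3,5}
Constraint 2 (W != Z) on D(W)={3,4,7} D(Z)={2,3,5}: no change
Constraint 3 (W < Z) on D(W)={3,4,7} D(Z)={2,3,5}: W {3,4,7}->{3,4}; Z {2,3,5}->{5}
So after constraint 3: D(W) = {3,4}

Answer: {3,4}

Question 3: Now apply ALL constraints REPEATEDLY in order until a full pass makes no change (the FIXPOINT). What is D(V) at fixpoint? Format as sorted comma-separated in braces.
Answer: {}

Derivation:
pass 0 (initial): D(V)={1,2,3,7}
pass 1: W {3,4,7}->{3,4}; Z {2,3,5,7}->{5}
pass 2: V {1,2,3,7}->{}; W {3,4}->{}; Z {5}->{}
pass 3: no change
Fixpoint after 3 passes: D(V) = {}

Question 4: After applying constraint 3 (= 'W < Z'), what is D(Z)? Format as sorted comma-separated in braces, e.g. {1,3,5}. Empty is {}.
Constraint 1 (Z < W) on D(Z)={2,3,5,7} D(W)={3,4,7}: Z {2,3,5,7}->{2,3,5}
Constraint 2 (W != Z) on D(W)={3,4,7} D(Z)={2,3,5}: no change
Constraint 3 (W < Z) on D(W)={3,4,7} D(Z)={2,3,5}: W {3,4,7}->{3,4}; Z {2,3,5}->{5}
So after constraint 3: D(Z) = {5}

Answer: {5}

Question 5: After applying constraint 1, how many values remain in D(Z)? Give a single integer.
Answer: 3

Derivation:
Constraint 1 (Z < W) on D(Z)={2,3,5,7} D(W)={3,4,7}: Z {2,3,5,7}->{2,3,5}
So after constraint 1: D(Z)={2,3,5}, size = 3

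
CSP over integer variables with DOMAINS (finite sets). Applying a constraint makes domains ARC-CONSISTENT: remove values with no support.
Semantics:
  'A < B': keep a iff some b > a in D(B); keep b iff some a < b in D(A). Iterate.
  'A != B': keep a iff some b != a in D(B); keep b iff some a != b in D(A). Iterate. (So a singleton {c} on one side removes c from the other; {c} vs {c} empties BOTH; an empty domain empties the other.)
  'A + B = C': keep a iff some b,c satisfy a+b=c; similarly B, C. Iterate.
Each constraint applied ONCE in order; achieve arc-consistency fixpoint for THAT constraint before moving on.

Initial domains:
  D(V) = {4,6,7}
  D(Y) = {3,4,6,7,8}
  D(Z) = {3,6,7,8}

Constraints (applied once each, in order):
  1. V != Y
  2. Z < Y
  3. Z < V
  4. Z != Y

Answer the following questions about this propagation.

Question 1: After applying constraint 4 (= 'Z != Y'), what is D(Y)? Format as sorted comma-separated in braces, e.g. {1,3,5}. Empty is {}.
Constraint 1 (V != Y) on D(V)={4,6,7} D(Y)={3,4,6,7,8}: no change
Constraint 2 (Z < Y) on D(Z)={3,6,7,8} D(Y)={3,4,6,7,8}: Z {3,6,7,8}->{3,6,7}; Y {3,4,6,7,8}->{4,6,7,8}
Constraint 3 (Z < V) on D(Z)={3,6,7} D(V)={4,6,7}: Z {3,6,7}->{3,6}
Constraint 4 (Z != Y) on D(Z)={3,6} D(Y)={4,6,7,8}: no change
So after constraint 4: D(Y) = {4,6,7,8}

Answer: {4,6,7,8}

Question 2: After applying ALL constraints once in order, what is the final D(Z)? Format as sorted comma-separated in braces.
Answer: {3,6}

Derivation:
Constraint 1 (V != Y) on D(V)={4,6,7} D(Y)={3,4,6,7,8}: no change
Constraint 2 (Z < Y) on D(Z)={3,6,7,8} D(Y)={3,4,6,7,8}: Z {3,6,7,8}->{3,6,7}; Y {3,4,6,7,8}->{4,6,7,8}
Constraint 3 (Z < V) on D(Z)={3,6,7} D(V)={4,6,7}: Z {3,6,7}->{3,6}
Constraint 4 (Z != Y) on D(Z)={3,6} D(Y)={4,6,7,8}: no change
So after all 4 constraints: D(Z) = {3,6}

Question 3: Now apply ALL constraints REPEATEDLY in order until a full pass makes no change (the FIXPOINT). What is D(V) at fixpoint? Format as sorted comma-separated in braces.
pass 0 (initial): D(V)={4,6,7}
pass 1: Y {3,4,6,7,8}->{4,6,7,8}; Z {3,6,7,8}->{3,6}
pass 2: no change
Fixpoint after 2 passes: D(V) = {4,6,7}

Answer: {4,6,7}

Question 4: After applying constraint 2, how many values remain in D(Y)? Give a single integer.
Answer: 4

Derivation:
Constraint 1 (V != Y) on D(V)={4,6,7} D(Y)={3,4,6,7,8}: no change
Constraint 2 (Z < Y) on D(Z)={3,6,7,8} D(Y)={3,4,6,7,8}: Z {3,6,7,8}->{3,6,7}; Y {3,4,6,7,8}->{4,6,7,8}
So after constraint 2: D(Y)={4,6,7,8}, size = 4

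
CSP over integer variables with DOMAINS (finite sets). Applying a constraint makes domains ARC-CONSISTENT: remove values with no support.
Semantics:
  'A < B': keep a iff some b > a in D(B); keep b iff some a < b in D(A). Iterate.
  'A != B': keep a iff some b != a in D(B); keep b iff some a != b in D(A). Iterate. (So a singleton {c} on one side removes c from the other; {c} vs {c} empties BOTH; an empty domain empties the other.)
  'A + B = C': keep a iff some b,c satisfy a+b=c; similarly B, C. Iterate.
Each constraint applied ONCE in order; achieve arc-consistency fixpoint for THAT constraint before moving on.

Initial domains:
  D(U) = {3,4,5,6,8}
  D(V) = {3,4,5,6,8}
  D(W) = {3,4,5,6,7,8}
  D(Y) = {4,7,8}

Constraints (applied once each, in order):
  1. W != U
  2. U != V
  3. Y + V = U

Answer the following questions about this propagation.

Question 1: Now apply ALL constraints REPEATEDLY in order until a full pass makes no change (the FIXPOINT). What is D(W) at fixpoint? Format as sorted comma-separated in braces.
Answer: {3,4,5,6,7}

Derivation:
pass 0 (initial): D(W)={3,4,5,6,7,8}
pass 1: U {3,4,5,6,8}->{8}; V {3,4,5,6,8}->{4}; Y {4,7,8}->{4}
pass 2: W {3,4,5,6,7,8}->{3,4,5,6,7}
pass 3: no change
Fixpoint after 3 passes: D(W) = {3,4,5,6,7}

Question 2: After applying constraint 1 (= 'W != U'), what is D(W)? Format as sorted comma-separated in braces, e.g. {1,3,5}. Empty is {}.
Constraint 1 (W != U) on D(W)={3,4,5,6,7,8} D(U)={3,4,5,6,8}: no change
So after constraint 1: D(W) = {3,4,5,6,7,8}

Answer: {3,4,5,6,7,8}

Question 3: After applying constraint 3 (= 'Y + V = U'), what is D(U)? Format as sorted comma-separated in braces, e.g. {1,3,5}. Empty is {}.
Answer: {8}

Derivation:
Constraint 1 (W != U) on D(W)={3,4,5,6,7,8} D(U)={3,4,5,6,8}: no change
Constraint 2 (U != V) on D(U)={3,4,5,6,8} D(V)={3,4,5,6,8}: no change
Constraint 3 (Y + V = U) on D(Y)={4,7,8} D(V)={3,4,5,6,8} D(U)={3,4,5,6,8}: Y {4,7,8}->{4}; V {3,4,5,6,8}->{4}; U {3,4,5,6,8}->{8}
So after constraint 3: D(U) = {8}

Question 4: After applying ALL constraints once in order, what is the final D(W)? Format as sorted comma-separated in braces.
Answer: {3,4,5,6,7,8}

Derivation:
Constraint 1 (W != U) on D(W)={3,4,5,6,7,8} D(U)={3,4,5,6,8}: no change
Constraint 2 (U != V) on D(U)={3,4,5,6,8} D(V)={3,4,5,6,8}: no change
Constraint 3 (Y + V = U) on D(Y)={4,7,8} D(V)={3,4,5,6,8} D(U)={3,4,5,6,8}: Y {4,7,8}->{4}; V {3,4,5,6,8}->{4}; U {3,4,5,6,8}->{8}
So after all 3 constraints: D(W) = {3,4,5,6,7,8}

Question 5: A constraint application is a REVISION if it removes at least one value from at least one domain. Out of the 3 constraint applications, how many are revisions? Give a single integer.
Answer: 1

Derivation:
Constraint 1 (W != U) on D(W)={3,4,5,6,7,8} D(U)={3,4,5,6,8}: no change => not a revision
Constraint 2 (U != V) on D(U)={3,4,5,6,8} D(V)={3,4,5,6,8}: no change => not a revision
Constraint 3 (Y + V = U) on D(Y)={4,7,8} D(V)={3,4,5,6,8} D(U)={3,4,5,6,8}: Y {4,7,8}->{4}; V {3,4,5,6,8}->{4}; U {3,4,5,6,8}->{8} => REVISION
Total revisions = 1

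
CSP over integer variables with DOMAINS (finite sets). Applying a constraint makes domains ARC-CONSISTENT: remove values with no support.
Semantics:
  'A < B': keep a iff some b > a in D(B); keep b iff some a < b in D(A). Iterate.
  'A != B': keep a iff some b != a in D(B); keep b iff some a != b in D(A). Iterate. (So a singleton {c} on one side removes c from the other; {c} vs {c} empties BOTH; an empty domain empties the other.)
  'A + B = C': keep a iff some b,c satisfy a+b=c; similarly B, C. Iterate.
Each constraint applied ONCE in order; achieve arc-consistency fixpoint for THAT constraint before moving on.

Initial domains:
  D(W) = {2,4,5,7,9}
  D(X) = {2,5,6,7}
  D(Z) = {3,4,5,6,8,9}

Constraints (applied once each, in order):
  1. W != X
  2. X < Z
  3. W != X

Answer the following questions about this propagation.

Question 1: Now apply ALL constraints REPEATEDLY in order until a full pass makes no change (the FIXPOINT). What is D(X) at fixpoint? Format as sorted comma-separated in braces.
Answer: {2,5,6,7}

Derivation:
pass 0 (initial): D(X)={2,5,6,7}
pass 1: no change
Fixpoint after 1 passes: D(X) = {2,5,6,7}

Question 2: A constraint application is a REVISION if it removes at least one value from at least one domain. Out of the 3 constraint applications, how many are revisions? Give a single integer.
Answer: 0

Derivation:
Constraint 1 (W != X) on D(W)={2,4,5,7,9} D(X)={2,5,6,7}: no change => not a revision
Constraint 2 (X < Z) on D(X)={2,5,6,7} D(Z)={3,4,5,6,8,9}: no change => not a revision
Constraint 3 (W != X) on D(W)={2,4,5,7,9} D(X)={2,5,6,7}: no change => not a revision
Total revisions = 0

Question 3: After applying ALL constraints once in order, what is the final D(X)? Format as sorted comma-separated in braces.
Answer: {2,5,6,7}

Derivation:
Constraint 1 (W != X) on D(W)={2,4,5,7,9} D(X)={2,5,6,7}: no change
Constraint 2 (X < Z) on D(X)={2,5,6,7} D(Z)={3,4,5,6,8,9}: no change
Constraint 3 (W != X) on D(W)={2,4,5,7,9} D(X)={2,5,6,7}: no change
So after all 3 constraints: D(X) = {2,5,6,7}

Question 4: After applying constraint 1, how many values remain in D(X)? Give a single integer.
Constraint 1 (W != X) on D(W)={2,4,5,7,9} D(X)={2,5,6,7}: no change
So after constraint 1: D(X)={2,5,6,7}, size = 4

Answer: 4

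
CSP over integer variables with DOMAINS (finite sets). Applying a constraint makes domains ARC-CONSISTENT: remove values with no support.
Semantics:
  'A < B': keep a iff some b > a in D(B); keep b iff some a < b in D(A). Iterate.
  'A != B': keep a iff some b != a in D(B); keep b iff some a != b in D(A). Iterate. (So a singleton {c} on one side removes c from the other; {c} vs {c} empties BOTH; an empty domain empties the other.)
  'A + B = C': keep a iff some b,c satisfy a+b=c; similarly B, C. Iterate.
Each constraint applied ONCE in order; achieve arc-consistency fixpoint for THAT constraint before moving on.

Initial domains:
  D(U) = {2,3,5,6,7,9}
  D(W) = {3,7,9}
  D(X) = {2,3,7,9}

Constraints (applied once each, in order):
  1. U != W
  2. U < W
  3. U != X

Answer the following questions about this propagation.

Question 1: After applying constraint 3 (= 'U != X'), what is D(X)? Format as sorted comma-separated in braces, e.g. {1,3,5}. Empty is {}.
Answer: {2,3,7,9}

Derivation:
Constraint 1 (U != W) on D(U)={2,3,5,6,7,9} D(W)={3,7,9}: no change
Constraint 2 (U < W) on D(U)={2,3,5,6,7,9} D(W)={3,7,9}: U {2,3,5,6,7,9}->{2,3,5,6,7}
Constraint 3 (U != X) on D(U)={2,3,5,6,7} D(X)={2,3,7,9}: no change
So after constraint 3: D(X) = {2,3,7,9}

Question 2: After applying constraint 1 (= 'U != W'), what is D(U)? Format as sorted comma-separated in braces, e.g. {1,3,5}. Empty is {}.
Constraint 1 (U != W) on D(U)={2,3,5,6,7,9} D(W)={3,7,9}: no change
So after constraint 1: D(U) = {2,3,5,6,7,9}

Answer: {2,3,5,6,7,9}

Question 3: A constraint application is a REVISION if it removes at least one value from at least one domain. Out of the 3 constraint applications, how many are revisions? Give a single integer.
Constraint 1 (U != W) on D(U)={2,3,5,6,7,9} D(W)={3,7,9}: no change => not a revision
Constraint 2 (U < W) on D(U)={2,3,5,6,7,9} D(W)={3,7,9}: U {2,3,5,6,7,9}->{2,3,5,6,7} => REVISION
Constraint 3 (U != X) on D(U)={2,3,5,6,7} D(X)={2,3,7,9}: no change => not a revision
Total revisions = 1

Answer: 1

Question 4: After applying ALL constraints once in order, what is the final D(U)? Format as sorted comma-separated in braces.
Constraint 1 (U != W) on D(U)={2,3,5,6,7,9} D(W)={3,7,9}: no change
Constraint 2 (U < W) on D(U)={2,3,5,6,7,9} D(W)={3,7,9}: U {2,3,5,6,7,9}->{2,3,5,6,7}
Constraint 3 (U != X) on D(U)={2,3,5,6,7} D(X)={2,3,7,9}: no change
So after all 3 constraints: D(U) = {2,3,5,6,7}

Answer: {2,3,5,6,7}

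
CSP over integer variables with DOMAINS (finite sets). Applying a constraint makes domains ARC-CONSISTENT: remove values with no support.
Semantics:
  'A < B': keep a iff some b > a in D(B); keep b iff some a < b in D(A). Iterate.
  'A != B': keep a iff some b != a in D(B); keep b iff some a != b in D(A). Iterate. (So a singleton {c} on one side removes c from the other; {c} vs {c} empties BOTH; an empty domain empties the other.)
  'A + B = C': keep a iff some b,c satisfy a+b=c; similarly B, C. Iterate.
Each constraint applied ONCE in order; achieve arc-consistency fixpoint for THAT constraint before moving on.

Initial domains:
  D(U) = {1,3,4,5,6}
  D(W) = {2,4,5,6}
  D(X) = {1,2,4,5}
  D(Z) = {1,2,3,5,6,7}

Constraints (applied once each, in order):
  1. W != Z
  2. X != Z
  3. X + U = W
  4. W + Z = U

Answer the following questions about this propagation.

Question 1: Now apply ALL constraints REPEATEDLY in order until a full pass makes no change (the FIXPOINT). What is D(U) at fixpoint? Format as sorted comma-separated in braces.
pass 0 (initial): D(U)={1,3,4,5,6}
pass 1: U {1,3,4,5,6}->{3,4,5}; W {2,4,5,6}->{2,4}; Z {1,2,3,5,6,7}->{1,2,3}
pass 2: U {3,4,5}->{}; W {2,4}->{}; X {1,2,4,5}->{1}; Z {1,2,3}->{}
pass 3: X {1}->{}
pass 4: no change
Fixpoint after 4 passes: D(U) = {}

Answer: {}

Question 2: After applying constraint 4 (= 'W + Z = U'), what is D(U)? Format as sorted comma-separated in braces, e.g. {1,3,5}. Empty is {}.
Answer: {3,4,5}

Derivation:
Constraint 1 (W != Z) on D(W)={2,4,5,6} D(Z)={1,2,3,5,6,7}: no change
Constraint 2 (X != Z) on D(X)={1,2,4,5} D(Z)={1,2,3,5,6,7}: no change
Constraint 3 (X + U = W) on D(X)={1,2,4,5} D(U)={1,3,4,5,6} D(W)={2,4,5,6}: U {1,3,4,5,6}->{1,3,4,5}
Constraint 4 (W + Z = U) on D(W)={2,4,5,6} D(Z)={1,2,3,5,6,7} D(U)={1,3,4,5}: W {2,4,5,6}->{2,4}; Z {1,2,3,5,6,7}->{1,2,3}; U {1,3,4,5}->{3,4,5}
So after constraint 4: D(U) = {3,4,5}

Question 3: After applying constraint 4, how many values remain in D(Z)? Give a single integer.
Constraint 1 (W != Z) on D(W)={2,4,5,6} D(Z)={1,2,3,5,6,7}: no change
Constraint 2 (X != Z) on D(X)={1,2,4,5} D(Z)={1,2,3,5,6,7}: no change
Constraint 3 (X + U = W) on D(X)={1,2,4,5} D(U)={1,3,4,5,6} D(W)={2,4,5,6}: U {1,3,4,5,6}->{1,3,4,5}
Constraint 4 (W + Z = U) on D(W)={2,4,5,6} D(Z)={1,2,3,5,6,7} D(U)={1,3,4,5}: W {2,4,5,6}->{2,4}; Z {1,2,3,5,6,7}->{1,2,3}; U {1,3,4,5}->{3,4,5}
So after constraint 4: D(Z)={1,2,3}, size = 3

Answer: 3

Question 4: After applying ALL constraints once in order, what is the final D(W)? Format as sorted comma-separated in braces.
Answer: {2,4}

Derivation:
Constraint 1 (W != Z) on D(W)={2,4,5,6} D(Z)={1,2,3,5,6,7}: no change
Constraint 2 (X != Z) on D(X)={1,2,4,5} D(Z)={1,2,3,5,6,7}: no change
Constraint 3 (X + U = W) on D(X)={1,2,4,5} D(U)={1,3,4,5,6} D(W)={2,4,5,6}: U {1,3,4,5,6}->{1,3,4,5}
Constraint 4 (W + Z = U) on D(W)={2,4,5,6} D(Z)={1,2,3,5,6,7} D(U)={1,3,4,5}: W {2,4,5,6}->{2,4}; Z {1,2,3,5,6,7}->{1,2,3}; U {1,3,4,5}->{3,4,5}
So after all 4 constraints: D(W) = {2,4}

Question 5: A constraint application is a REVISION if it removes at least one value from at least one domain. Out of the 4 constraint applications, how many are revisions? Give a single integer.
Answer: 2

Derivation:
Constraint 1 (W != Z) on D(W)={2,4,5,6} D(Z)={1,2,3,5,6,7}: no change => not a revision
Constraint 2 (X != Z) on D(X)={1,2,4,5} D(Z)={1,2,3,5,6,7}: no change => not a revision
Constraint 3 (X + U = W) on D(X)={1,2,4,5} D(U)={1,3,4,5,6} D(W)={2,4,5,6}: U {1,3,4,5,6}->{1,3,4,5} => REVISION
Constraint 4 (W + Z = U) on D(W)={2,4,5,6} D(Z)={1,2,3,5,6,7} D(U)={1,3,4,5}: W {2,4,5,6}->{2,4}; Z {1,2,3,5,6,7}->{1,2,3}; U {1,3,4,5}->{3,4,5} => REVISION
Total revisions = 2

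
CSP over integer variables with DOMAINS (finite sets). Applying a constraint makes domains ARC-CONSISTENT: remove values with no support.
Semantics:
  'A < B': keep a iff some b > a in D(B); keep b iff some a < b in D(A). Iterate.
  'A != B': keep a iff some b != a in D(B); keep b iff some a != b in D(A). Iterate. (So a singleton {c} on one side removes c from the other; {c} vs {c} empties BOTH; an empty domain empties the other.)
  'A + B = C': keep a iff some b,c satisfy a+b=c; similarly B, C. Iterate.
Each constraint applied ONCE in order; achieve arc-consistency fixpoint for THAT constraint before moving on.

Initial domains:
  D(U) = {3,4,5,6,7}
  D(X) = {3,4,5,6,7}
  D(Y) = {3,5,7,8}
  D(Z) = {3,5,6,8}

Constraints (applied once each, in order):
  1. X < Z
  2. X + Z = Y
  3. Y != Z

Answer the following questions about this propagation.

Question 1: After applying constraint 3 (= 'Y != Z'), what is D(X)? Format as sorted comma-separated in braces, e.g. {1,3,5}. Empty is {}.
Constraint 1 (X < Z) on D(X)={3,4,5,6,7} D(Z)={3,5,6,8}: Z {3,5,6,8}->{5,6,8}
Constraint 2 (X + Z = Y) on D(X)={3,4,5,6,7} D(Z)={5,6,8} D(Y)={3,5,7,8}: X {3,4,5,6,7}->{3}; Z {5,6,8}->{5}; Y {3,5,7,8}->{8}
Constraint 3 (Y != Z) on D(Y)={8} D(Z)={5}: no change
So after constraint 3: D(X) = {3}

Answer: {3}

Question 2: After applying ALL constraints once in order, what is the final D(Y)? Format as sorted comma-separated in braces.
Answer: {8}

Derivation:
Constraint 1 (X < Z) on D(X)={3,4,5,6,7} D(Z)={3,5,6,8}: Z {3,5,6,8}->{5,6,8}
Constraint 2 (X + Z = Y) on D(X)={3,4,5,6,7} D(Z)={5,6,8} D(Y)={3,5,7,8}: X {3,4,5,6,7}->{3}; Z {5,6,8}->{5}; Y {3,5,7,8}->{8}
Constraint 3 (Y != Z) on D(Y)={8} D(Z)={5}: no change
So after all 3 constraints: D(Y) = {8}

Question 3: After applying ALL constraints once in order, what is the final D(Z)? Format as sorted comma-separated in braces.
Constraint 1 (X < Z) on D(X)={3,4,5,6,7} D(Z)={3,5,6,8}: Z {3,5,6,8}->{5,6,8}
Constraint 2 (X + Z = Y) on D(X)={3,4,5,6,7} D(Z)={5,6,8} D(Y)={3,5,7,8}: X {3,4,5,6,7}->{3}; Z {5,6,8}->{5}; Y {3,5,7,8}->{8}
Constraint 3 (Y != Z) on D(Y)={8} D(Z)={5}: no change
So after all 3 constraints: D(Z) = {5}

Answer: {5}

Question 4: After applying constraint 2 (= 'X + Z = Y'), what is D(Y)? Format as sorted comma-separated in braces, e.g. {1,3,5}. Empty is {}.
Answer: {8}

Derivation:
Constraint 1 (X < Z) on D(X)={3,4,5,6,7} D(Z)={3,5,6,8}: Z {3,5,6,8}->{5,6,8}
Constraint 2 (X + Z = Y) on D(X)={3,4,5,6,7} D(Z)={5,6,8} D(Y)={3,5,7,8}: X {3,4,5,6,7}->{3}; Z {5,6,8}->{5}; Y {3,5,7,8}->{8}
So after constraint 2: D(Y) = {8}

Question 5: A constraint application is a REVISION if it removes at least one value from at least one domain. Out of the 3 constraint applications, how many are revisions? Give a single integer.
Constraint 1 (X < Z) on D(X)={3,4,5,6,7} D(Z)={3,5,6,8}: Z {3,5,6,8}->{5,6,8} => REVISION
Constraint 2 (X + Z = Y) on D(X)={3,4,5,6,7} D(Z)={5,6,8} D(Y)={3,5,7,8}: X {3,4,5,6,7}->{3}; Z {5,6,8}->{5}; Y {3,5,7,8}->{8} => REVISION
Constraint 3 (Y != Z) on D(Y)={8} D(Z)={5}: no change => not a revision
Total revisions = 2

Answer: 2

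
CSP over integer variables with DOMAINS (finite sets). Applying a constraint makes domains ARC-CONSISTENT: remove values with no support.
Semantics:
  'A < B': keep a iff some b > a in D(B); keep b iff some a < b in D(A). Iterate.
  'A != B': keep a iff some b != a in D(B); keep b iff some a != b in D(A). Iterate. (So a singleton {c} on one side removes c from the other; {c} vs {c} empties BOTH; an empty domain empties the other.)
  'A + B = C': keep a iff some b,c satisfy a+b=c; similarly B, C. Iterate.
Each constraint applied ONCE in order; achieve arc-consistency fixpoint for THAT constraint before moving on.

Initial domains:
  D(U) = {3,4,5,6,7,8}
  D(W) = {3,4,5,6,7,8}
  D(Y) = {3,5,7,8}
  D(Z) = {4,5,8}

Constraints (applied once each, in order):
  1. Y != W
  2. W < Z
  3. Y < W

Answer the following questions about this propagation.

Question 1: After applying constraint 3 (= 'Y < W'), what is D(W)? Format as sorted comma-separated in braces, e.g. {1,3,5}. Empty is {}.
Answer: {4,5,6,7}

Derivation:
Constraint 1 (Y != W) on D(Y)={3,5,7,8} D(W)={3,4,5,6,7,8}: no change
Constraint 2 (W < Z) on D(W)={3,4,5,6,7,8} D(Z)={4,5,8}: W {3,4,5,6,7,8}->{3,4,5,6,7}
Constraint 3 (Y < W) on D(Y)={3,5,7,8} D(W)={3,4,5,6,7}: Y {3,5,7,8}->{3,5}; W {3,4,5,6,7}->{4,5,6,7}
So after constraint 3: D(W) = {4,5,6,7}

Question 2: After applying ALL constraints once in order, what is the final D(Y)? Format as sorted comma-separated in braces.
Answer: {3,5}

Derivation:
Constraint 1 (Y != W) on D(Y)={3,5,7,8} D(W)={3,4,5,6,7,8}: no change
Constraint 2 (W < Z) on D(W)={3,4,5,6,7,8} D(Z)={4,5,8}: W {3,4,5,6,7,8}->{3,4,5,6,7}
Constraint 3 (Y < W) on D(Y)={3,5,7,8} D(W)={3,4,5,6,7}: Y {3,5,7,8}->{3,5}; W {3,4,5,6,7}->{4,5,6,7}
So after all 3 constraints: D(Y) = {3,5}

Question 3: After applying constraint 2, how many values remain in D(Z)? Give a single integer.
Constraint 1 (Y != W) on D(Y)={3,5,7,8} D(W)={3,4,5,6,7,8}: no change
Constraint 2 (W < Z) on D(W)={3,4,5,6,7,8} D(Z)={4,5,8}: W {3,4,5,6,7,8}->{3,4,5,6,7}
So after constraint 2: D(Z)={4,5,8}, size = 3

Answer: 3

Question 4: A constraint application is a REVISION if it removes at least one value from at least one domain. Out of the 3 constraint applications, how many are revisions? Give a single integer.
Constraint 1 (Y != W) on D(Y)={3,5,7,8} D(W)={3,4,5,6,7,8}: no change => not a revision
Constraint 2 (W < Z) on D(W)={3,4,5,6,7,8} D(Z)={4,5,8}: W {3,4,5,6,7,8}->{3,4,5,6,7} => REVISION
Constraint 3 (Y < W) on D(Y)={3,5,7,8} D(W)={3,4,5,6,7}: Y {3,5,7,8}->{3,5}; W {3,4,5,6,7}->{4,5,6,7} => REVISION
Total revisions = 2

Answer: 2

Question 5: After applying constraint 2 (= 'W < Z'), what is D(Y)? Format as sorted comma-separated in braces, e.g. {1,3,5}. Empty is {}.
Answer: {3,5,7,8}

Derivation:
Constraint 1 (Y != W) on D(Y)={3,5,7,8} D(W)={3,4,5,6,7,8}: no change
Constraint 2 (W < Z) on D(W)={3,4,5,6,7,8} D(Z)={4,5,8}: W {3,4,5,6,7,8}->{3,4,5,6,7}
So after constraint 2: D(Y) = {3,5,7,8}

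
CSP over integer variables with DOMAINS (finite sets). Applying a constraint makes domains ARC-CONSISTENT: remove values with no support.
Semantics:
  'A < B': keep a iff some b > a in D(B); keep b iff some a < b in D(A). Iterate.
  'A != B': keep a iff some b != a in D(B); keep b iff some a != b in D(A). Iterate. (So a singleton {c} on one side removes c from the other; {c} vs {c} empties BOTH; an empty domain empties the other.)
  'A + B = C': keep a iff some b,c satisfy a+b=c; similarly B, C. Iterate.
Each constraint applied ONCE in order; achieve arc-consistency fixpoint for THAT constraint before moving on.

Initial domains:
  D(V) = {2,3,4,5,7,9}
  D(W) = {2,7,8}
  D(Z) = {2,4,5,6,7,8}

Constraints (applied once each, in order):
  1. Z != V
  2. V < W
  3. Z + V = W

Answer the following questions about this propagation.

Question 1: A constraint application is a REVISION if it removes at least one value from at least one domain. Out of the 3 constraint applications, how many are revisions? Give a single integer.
Constraint 1 (Z != V) on D(Z)={2,4,5,6,7,8} D(V)={2,3,4,5,7,9}: no change => not a revision
Constraint 2 (V < W) on D(V)={2,3,4,5,7,9} D(W)={2,7,8}: V {2,3,4,5,7,9}->{2,3,4,5,7}; W {2,7,8}->{7,8} => REVISION
Constraint 3 (Z + V = W) on D(Z)={2,4,5,6,7,8} D(V)={2,3,4,5,7} D(W)={7,8}: Z {2,4,5,6,7,8}->{2,4,5,6}; V {2,3,4,5,7}->{2,3,4,5} => REVISION
Total revisions = 2

Answer: 2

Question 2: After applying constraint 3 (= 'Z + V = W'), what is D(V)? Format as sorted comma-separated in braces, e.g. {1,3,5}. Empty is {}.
Answer: {2,3,4,5}

Derivation:
Constraint 1 (Z != V) on D(Z)={2,4,5,6,7,8} D(V)={2,3,4,5,7,9}: no change
Constraint 2 (V < W) on D(V)={2,3,4,5,7,9} D(W)={2,7,8}: V {2,3,4,5,7,9}->{2,3,4,5,7}; W {2,7,8}->{7,8}
Constraint 3 (Z + V = W) on D(Z)={2,4,5,6,7,8} D(V)={2,3,4,5,7} D(W)={7,8}: Z {2,4,5,6,7,8}->{2,4,5,6}; V {2,3,4,5,7}->{2,3,4,5}
So after constraint 3: D(V) = {2,3,4,5}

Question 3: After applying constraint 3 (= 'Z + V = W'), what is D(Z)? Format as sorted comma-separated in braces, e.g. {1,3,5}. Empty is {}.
Constraint 1 (Z != V) on D(Z)={2,4,5,6,7,8} D(V)={2,3,4,5,7,9}: no change
Constraint 2 (V < W) on D(V)={2,3,4,5,7,9} D(W)={2,7,8}: V {2,3,4,5,7,9}->{2,3,4,5,7}; W {2,7,8}->{7,8}
Constraint 3 (Z + V = W) on D(Z)={2,4,5,6,7,8} D(V)={2,3,4,5,7} D(W)={7,8}: Z {2,4,5,6,7,8}->{2,4,5,6}; V {2,3,4,5,7}->{2,3,4,5}
So after constraint 3: D(Z) = {2,4,5,6}

Answer: {2,4,5,6}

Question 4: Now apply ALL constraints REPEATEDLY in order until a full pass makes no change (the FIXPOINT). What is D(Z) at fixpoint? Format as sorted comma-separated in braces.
Answer: {2,4,5,6}

Derivation:
pass 0 (initial): D(Z)={2,4,5,6,7,8}
pass 1: V {2,3,4,5,7,9}->{2,3,4,5}; W {2,7,8}->{7,8}; Z {2,4,5,6,7,8}->{2,4,5,6}
pass 2: no change
Fixpoint after 2 passes: D(Z) = {2,4,5,6}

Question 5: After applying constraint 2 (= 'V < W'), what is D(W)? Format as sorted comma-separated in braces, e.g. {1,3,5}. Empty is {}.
Constraint 1 (Z != V) on D(Z)={2,4,5,6,7,8} D(V)={2,3,4,5,7,9}: no change
Constraint 2 (V < W) on D(V)={2,3,4,5,7,9} D(W)={2,7,8}: V {2,3,4,5,7,9}->{2,3,4,5,7}; W {2,7,8}->{7,8}
So after constraint 2: D(W) = {7,8}

Answer: {7,8}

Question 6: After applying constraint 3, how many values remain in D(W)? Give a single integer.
Answer: 2

Derivation:
Constraint 1 (Z != V) on D(Z)={2,4,5,6,7,8} D(V)={2,3,4,5,7,9}: no change
Constraint 2 (V < W) on D(V)={2,3,4,5,7,9} D(W)={2,7,8}: V {2,3,4,5,7,9}->{2,3,4,5,7}; W {2,7,8}->{7,8}
Constraint 3 (Z + V = W) on D(Z)={2,4,5,6,7,8} D(V)={2,3,4,5,7} D(W)={7,8}: Z {2,4,5,6,7,8}->{2,4,5,6}; V {2,3,4,5,7}->{2,3,4,5}
So after constraint 3: D(W)={7,8}, size = 2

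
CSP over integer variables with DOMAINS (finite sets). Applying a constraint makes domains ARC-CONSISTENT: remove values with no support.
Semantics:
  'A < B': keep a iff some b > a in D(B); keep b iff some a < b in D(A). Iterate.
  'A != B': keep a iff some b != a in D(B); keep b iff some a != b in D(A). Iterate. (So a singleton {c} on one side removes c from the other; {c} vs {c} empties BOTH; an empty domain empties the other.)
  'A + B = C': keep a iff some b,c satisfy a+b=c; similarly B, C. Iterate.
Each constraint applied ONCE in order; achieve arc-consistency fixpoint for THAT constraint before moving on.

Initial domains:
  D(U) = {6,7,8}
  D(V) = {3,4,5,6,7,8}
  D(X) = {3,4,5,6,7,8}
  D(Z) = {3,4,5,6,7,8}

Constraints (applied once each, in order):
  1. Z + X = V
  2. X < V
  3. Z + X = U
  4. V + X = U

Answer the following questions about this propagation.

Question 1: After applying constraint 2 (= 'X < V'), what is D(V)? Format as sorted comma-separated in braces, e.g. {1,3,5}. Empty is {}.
Answer: {6,7,8}

Derivation:
Constraint 1 (Z + X = V) on D(Z)={3,4,5,6,7,8} D(X)={3,4,5,6,7,8} D(V)={3,4,5,6,7,8}: Z {3,4,5,6,7,8}->{3,4,5}; X {3,4,5,6,7,8}->{3,4,5}; V {3,4,5,6,7,8}->{6,7,8}
Constraint 2 (X < V) on D(X)={3,4,5} D(V)={6,7,8}: no change
So after constraint 2: D(V) = {6,7,8}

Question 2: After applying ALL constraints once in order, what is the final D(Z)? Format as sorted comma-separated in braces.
Answer: {3,4,5}

Derivation:
Constraint 1 (Z + X = V) on D(Z)={3,4,5,6,7,8} D(X)={3,4,5,6,7,8} D(V)={3,4,5,6,7,8}: Z {3,4,5,6,7,8}->{3,4,5}; X {3,4,5,6,7,8}->{3,4,5}; V {3,4,5,6,7,8}->{6,7,8}
Constraint 2 (X < V) on D(X)={3,4,5} D(V)={6,7,8}: no change
Constraint 3 (Z + X = U) on D(Z)={3,4,5} D(X)={3,4,5} D(U)={6,7,8}: no change
Constraint 4 (V + X = U) on D(V)={6,7,8} D(X)={3,4,5} D(U)={6,7,8}: V {6,7,8}->{}; X {3,4,5}->{}; U {6,7,8}->{}
So after all 4 constraints: D(Z) = {3,4,5}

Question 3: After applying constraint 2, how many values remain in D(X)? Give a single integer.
Constraint 1 (Z + X = V) on D(Z)={3,4,5,6,7,8} D(X)={3,4,5,6,7,8} D(V)={3,4,5,6,7,8}: Z {3,4,5,6,7,8}->{3,4,5}; X {3,4,5,6,7,8}->{3,4,5}; V {3,4,5,6,7,8}->{6,7,8}
Constraint 2 (X < V) on D(X)={3,4,5} D(V)={6,7,8}: no change
So after constraint 2: D(X)={3,4,5}, size = 3

Answer: 3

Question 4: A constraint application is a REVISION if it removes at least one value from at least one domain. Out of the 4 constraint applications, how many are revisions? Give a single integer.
Constraint 1 (Z + X = V) on D(Z)={3,4,5,6,7,8} D(X)={3,4,5,6,7,8} D(V)={3,4,5,6,7,8}: Z {3,4,5,6,7,8}->{3,4,5}; X {3,4,5,6,7,8}->{3,4,5}; V {3,4,5,6,7,8}->{6,7,8} => REVISION
Constraint 2 (X < V) on D(X)={3,4,5} D(V)={6,7,8}: no change => not a revision
Constraint 3 (Z + X = U) on D(Z)={3,4,5} D(X)={3,4,5} D(U)={6,7,8}: no change => not a revision
Constraint 4 (V + X = U) on D(V)={6,7,8} D(X)={3,4,5} D(U)={6,7,8}: V {6,7,8}->{}; X {3,4,5}->{}; U {6,7,8}->{} => REVISION
Total revisions = 2

Answer: 2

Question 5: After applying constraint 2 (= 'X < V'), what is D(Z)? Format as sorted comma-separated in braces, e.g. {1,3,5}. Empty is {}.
Constraint 1 (Z + X = V) on D(Z)={3,4,5,6,7,8} D(X)={3,4,5,6,7,8} D(V)={3,4,5,6,7,8}: Z {3,4,5,6,7,8}->{3,4,5}; X {3,4,5,6,7,8}->{3,4,5}; V {3,4,5,6,7,8}->{6,7,8}
Constraint 2 (X < V) on D(X)={3,4,5} D(V)={6,7,8}: no change
So after constraint 2: D(Z) = {3,4,5}

Answer: {3,4,5}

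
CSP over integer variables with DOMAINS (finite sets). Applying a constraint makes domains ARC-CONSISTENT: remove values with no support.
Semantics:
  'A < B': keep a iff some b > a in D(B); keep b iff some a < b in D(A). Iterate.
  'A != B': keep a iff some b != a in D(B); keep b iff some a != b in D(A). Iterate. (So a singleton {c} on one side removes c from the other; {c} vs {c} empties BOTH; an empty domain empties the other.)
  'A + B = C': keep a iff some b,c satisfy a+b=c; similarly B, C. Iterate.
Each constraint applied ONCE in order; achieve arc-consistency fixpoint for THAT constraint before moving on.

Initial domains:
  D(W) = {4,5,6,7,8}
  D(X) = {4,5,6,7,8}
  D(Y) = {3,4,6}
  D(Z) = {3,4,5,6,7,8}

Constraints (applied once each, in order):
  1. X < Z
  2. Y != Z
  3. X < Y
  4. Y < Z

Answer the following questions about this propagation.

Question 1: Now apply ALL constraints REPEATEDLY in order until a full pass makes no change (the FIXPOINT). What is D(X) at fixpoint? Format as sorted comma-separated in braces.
Answer: {4,5}

Derivation:
pass 0 (initial): D(X)={4,5,6,7,8}
pass 1: X {4,5,6,7,8}->{4,5}; Y {3,4,6}->{6}; Z {3,4,5,6,7,8}->{7,8}
pass 2: no change
Fixpoint after 2 passes: D(X) = {4,5}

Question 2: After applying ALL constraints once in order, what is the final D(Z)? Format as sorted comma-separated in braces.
Answer: {7,8}

Derivation:
Constraint 1 (X < Z) on D(X)={4,5,6,7,8} D(Z)={3,4,5,6,7,8}: X {4,5,6,7,8}->{4,5,6,7}; Z {3,4,5,6,7,8}->{5,6,7,8}
Constraint 2 (Y != Z) on D(Y)={3,4,6} D(Z)={5,6,7,8}: no change
Constraint 3 (X < Y) on D(X)={4,5,6,7} D(Y)={3,4,6}: X {4,5,6,7}->{4,5}; Y {3,4,6}->{6}
Constraint 4 (Y < Z) on D(Y)={6} D(Z)={5,6,7,8}: Z {5,6,7,8}->{7,8}
So after all 4 constraints: D(Z) = {7,8}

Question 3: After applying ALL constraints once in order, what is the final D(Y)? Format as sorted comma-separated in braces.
Constraint 1 (X < Z) on D(X)={4,5,6,7,8} D(Z)={3,4,5,6,7,8}: X {4,5,6,7,8}->{4,5,6,7}; Z {3,4,5,6,7,8}->{5,6,7,8}
Constraint 2 (Y != Z) on D(Y)={3,4,6} D(Z)={5,6,7,8}: no change
Constraint 3 (X < Y) on D(X)={4,5,6,7} D(Y)={3,4,6}: X {4,5,6,7}->{4,5}; Y {3,4,6}->{6}
Constraint 4 (Y < Z) on D(Y)={6} D(Z)={5,6,7,8}: Z {5,6,7,8}->{7,8}
So after all 4 constraints: D(Y) = {6}

Answer: {6}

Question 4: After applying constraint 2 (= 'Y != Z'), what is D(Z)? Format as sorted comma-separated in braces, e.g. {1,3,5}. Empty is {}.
Constraint 1 (X < Z) on D(X)={4,5,6,7,8} D(Z)={3,4,5,6,7,8}: X {4,5,6,7,8}->{4,5,6,7}; Z {3,4,5,6,7,8}->{5,6,7,8}
Constraint 2 (Y != Z) on D(Y)={3,4,6} D(Z)={5,6,7,8}: no change
So after constraint 2: D(Z) = {5,6,7,8}

Answer: {5,6,7,8}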